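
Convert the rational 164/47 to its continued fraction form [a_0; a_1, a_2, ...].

Run the Euclidean algorithm on 164 and 47; the successive quotients are the partial quotients a_0, a_1, ... (each step inverts the fractional part left over by the previous one):
  164 = 3*47 + 23, so a_0 = 3.
  47 = 2*23 + 1, so a_1 = 2.
  23 = 23*1 + 0, so a_2 = 23.
The remainder reaches 0 after 3 divisions, so the expansion has 3 partial quotients, read off in order.

[3; 2, 23]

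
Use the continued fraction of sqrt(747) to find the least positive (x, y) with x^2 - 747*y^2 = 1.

(x, y) = (82, 3)

First expand sqrt(747) as a continued fraction. With x_i = (sqrt(747) + m_i)/d_i and (m_0, d_0) = (0, 1): a_0 = floor(sqrt(747)) = 27, since 27^2 = 729 <= 747 < 784 = 28^2.
Iterate m_{i+1} = d_i*a_i - m_i, d_{i+1} = (747 - m_{i+1}^2)/d_i, a_{i+1} = floor((a_0 + m_{i+1})/d_{i+1}):
  m_1 = 1*27 - 0 = 27, d_1 = (747 - 27^2)/1 = 18/1 = 18, a_1 = floor((27 + 27)/18) = 3.
  m_2 = 18*3 - 27 = 27, d_2 = (747 - 27^2)/18 = 18/18 = 1, a_2 = floor((27 + 27)/1) = 54.
  m_3 = 1*54 - 27 = 27, d_3 = (747 - 27^2)/1 = 18/1 = 18: (m_3, d_3) = (m_1, d_1) = (27, 18), so from here the quotients repeat a_1, a_2; the period length is 2.
So sqrt(747) = [27; (3, 54)] with period length k = 2.
k is even, so the fundamental solution of x^2 - 747y^2 = 1 is (p_{k-1}, q_{k-1}) = (p_1, q_1); compute convergents through index 1.
Convergents (p_i = a_i*p_{i-1} + p_{i-2}, q_i = a_i*q_{i-1} + q_{i-2} with p_{-2}=0, p_{-1}=1, q_{-2}=1, q_{-1}=0):
  i=0: a_0=27, p_0 = 27*1 + 0 = 27, q_0 = 27*0 + 1 = 1.
  i=1: a_1=3, p_1 = 3*27 + 1 = 82, q_1 = 3*1 + 0 = 3.
Check: 82^2 - 747*3^2 = 6724 - 6723 = 1, so (x, y) = (82, 3) solves the equation, and by the theorem it is the least positive solution.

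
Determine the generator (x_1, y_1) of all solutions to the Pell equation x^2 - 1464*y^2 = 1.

First expand sqrt(1464) as a continued fraction. With x_i = (sqrt(1464) + m_i)/d_i and (m_0, d_0) = (0, 1): a_0 = floor(sqrt(1464)) = 38, since 38^2 = 1444 <= 1464 < 1521 = 39^2.
Iterate m_{i+1} = d_i*a_i - m_i, d_{i+1} = (1464 - m_{i+1}^2)/d_i, a_{i+1} = floor((a_0 + m_{i+1})/d_{i+1}):
  m_1 = 1*38 - 0 = 38, d_1 = (1464 - 38^2)/1 = 20/1 = 20, a_1 = floor((38 + 38)/20) = 3.
  m_2 = 20*3 - 38 = 22, d_2 = (1464 - 22^2)/20 = 980/20 = 49, a_2 = floor((38 + 22)/49) = 1.
  m_3 = 49*1 - 22 = 27, d_3 = (1464 - 27^2)/49 = 735/49 = 15, a_3 = floor((38 + 27)/15) = 4.
  m_4 = 15*4 - 27 = 33, d_4 = (1464 - 33^2)/15 = 375/15 = 25, a_4 = floor((38 + 33)/25) = 2.
  m_5 = 25*2 - 33 = 17, d_5 = (1464 - 17^2)/25 = 1175/25 = 47, a_5 = floor((38 + 17)/47) = 1.
  m_6 = 47*1 - 17 = 30, d_6 = (1464 - 30^2)/47 = 564/47 = 12, a_6 = floor((38 + 30)/12) = 5.
  m_7 = 12*5 - 30 = 30, d_7 = (1464 - 30^2)/12 = 564/12 = 47, a_7 = floor((38 + 30)/47) = 1.
  m_8 = 47*1 - 30 = 17, d_8 = (1464 - 17^2)/47 = 1175/47 = 25, a_8 = floor((38 + 17)/25) = 2.
  m_9 = 25*2 - 17 = 33, d_9 = (1464 - 33^2)/25 = 375/25 = 15, a_9 = floor((38 + 33)/15) = 4.
  m_10 = 15*4 - 33 = 27, d_10 = (1464 - 27^2)/15 = 735/15 = 49, a_10 = floor((38 + 27)/49) = 1.
  m_11 = 49*1 - 27 = 22, d_11 = (1464 - 22^2)/49 = 980/49 = 20, a_11 = floor((38 + 22)/20) = 3.
  m_12 = 20*3 - 22 = 38, d_12 = (1464 - 38^2)/20 = 20/20 = 1, a_12 = floor((38 + 38)/1) = 76.
  m_13 = 1*76 - 38 = 38, d_13 = (1464 - 38^2)/1 = 20/1 = 20: (m_13, d_13) = (m_1, d_1) = (38, 20), so from here the quotients repeat a_1, ..., a_12; the period length is 12.
So sqrt(1464) = [38; (3, 1, 4, 2, 1, 5, 1, 2, 4, 1, 3, 76)] with period length k = 12.
k is even, so the fundamental solution of x^2 - 1464y^2 = 1 is (p_{k-1}, q_{k-1}) = (p_11, q_11); compute convergents through index 11.
Convergents (p_i = a_i*p_{i-1} + p_{i-2}, q_i = a_i*q_{i-1} + q_{i-2} with p_{-2}=0, p_{-1}=1, q_{-2}=1, q_{-1}=0):
  i=0: a_0=38, p_0 = 38*1 + 0 = 38, q_0 = 38*0 + 1 = 1.
  i=1: a_1=3, p_1 = 3*38 + 1 = 115, q_1 = 3*1 + 0 = 3.
  i=2: a_2=1, p_2 = 1*115 + 38 = 153, q_2 = 1*3 + 1 = 4.
  i=3: a_3=4, p_3 = 4*153 + 115 = 727, q_3 = 4*4 + 3 = 19.
  i=4: a_4=2, p_4 = 2*727 + 153 = 1607, q_4 = 2*19 + 4 = 42.
  i=5: a_5=1, p_5 = 1*1607 + 727 = 2334, q_5 = 1*42 + 19 = 61.
  i=6: a_6=5, p_6 = 5*2334 + 1607 = 13277, q_6 = 5*61 + 42 = 347.
  i=7: a_7=1, p_7 = 1*13277 + 2334 = 15611, q_7 = 1*347 + 61 = 408.
  i=8: a_8=2, p_8 = 2*15611 + 13277 = 44499, q_8 = 2*408 + 347 = 1163.
  i=9: a_9=4, p_9 = 4*44499 + 15611 = 193607, q_9 = 4*1163 + 408 = 5060.
  i=10: a_10=1, p_10 = 1*193607 + 44499 = 238106, q_10 = 1*5060 + 1163 = 6223.
  i=11: a_11=3, p_11 = 3*238106 + 193607 = 907925, q_11 = 3*6223 + 5060 = 23729.
Check: 907925^2 - 1464*23729^2 = 824327805625 - 824327805624 = 1, so (x, y) = (907925, 23729) solves the equation, and by the theorem it is the least positive solution.

(x, y) = (907925, 23729)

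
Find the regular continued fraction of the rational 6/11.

Run the Euclidean algorithm on 6 and 11; the successive quotients are the partial quotients a_0, a_1, ... (each step inverts the fractional part left over by the previous one):
  6 = 0*11 + 6, so a_0 = 0.
  11 = 1*6 + 5, so a_1 = 1.
  6 = 1*5 + 1, so a_2 = 1.
  5 = 5*1 + 0, so a_3 = 5.
The remainder reaches 0 after 4 divisions, so the expansion has 4 partial quotients, read off in order.

[0; 1, 1, 5]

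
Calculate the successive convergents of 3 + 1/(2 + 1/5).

3/1, 7/2, 38/11

Using the convergent recurrence p_i = a_i*p_{i-1} + p_{i-2}, q_i = a_i*q_{i-1} + q_{i-2} with p_{-2}=0, p_{-1}=1, q_{-2}=1, q_{-1}=0:
  i=0: a_0=3, p_0 = 3*1 + 0 = 3, q_0 = 3*0 + 1 = 1.
  i=1: a_1=2, p_1 = 2*3 + 1 = 7, q_1 = 2*1 + 0 = 2.
  i=2: a_2=5, p_2 = 5*7 + 3 = 38, q_2 = 5*2 + 1 = 11.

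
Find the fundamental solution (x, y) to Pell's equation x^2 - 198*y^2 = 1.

(x, y) = (197, 14)

First expand sqrt(198) as a continued fraction. With x_i = (sqrt(198) + m_i)/d_i and (m_0, d_0) = (0, 1): a_0 = floor(sqrt(198)) = 14, since 14^2 = 196 <= 198 < 225 = 15^2.
Iterate m_{i+1} = d_i*a_i - m_i, d_{i+1} = (198 - m_{i+1}^2)/d_i, a_{i+1} = floor((a_0 + m_{i+1})/d_{i+1}):
  m_1 = 1*14 - 0 = 14, d_1 = (198 - 14^2)/1 = 2/1 = 2, a_1 = floor((14 + 14)/2) = 14.
  m_2 = 2*14 - 14 = 14, d_2 = (198 - 14^2)/2 = 2/2 = 1, a_2 = floor((14 + 14)/1) = 28.
  m_3 = 1*28 - 14 = 14, d_3 = (198 - 14^2)/1 = 2/1 = 2: (m_3, d_3) = (m_1, d_1) = (14, 2), so from here the quotients repeat a_1, a_2; the period length is 2.
So sqrt(198) = [14; (14, 28)] with period length k = 2.
k is even, so the fundamental solution of x^2 - 198y^2 = 1 is (p_{k-1}, q_{k-1}) = (p_1, q_1); compute convergents through index 1.
Convergents (p_i = a_i*p_{i-1} + p_{i-2}, q_i = a_i*q_{i-1} + q_{i-2} with p_{-2}=0, p_{-1}=1, q_{-2}=1, q_{-1}=0):
  i=0: a_0=14, p_0 = 14*1 + 0 = 14, q_0 = 14*0 + 1 = 1.
  i=1: a_1=14, p_1 = 14*14 + 1 = 197, q_1 = 14*1 + 0 = 14.
Check: 197^2 - 198*14^2 = 38809 - 38808 = 1, so (x, y) = (197, 14) solves the equation, and by the theorem it is the least positive solution.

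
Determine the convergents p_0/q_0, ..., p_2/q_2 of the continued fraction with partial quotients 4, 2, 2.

4/1, 9/2, 22/5

Using the convergent recurrence p_i = a_i*p_{i-1} + p_{i-2}, q_i = a_i*q_{i-1} + q_{i-2} with p_{-2}=0, p_{-1}=1, q_{-2}=1, q_{-1}=0:
  i=0: a_0=4, p_0 = 4*1 + 0 = 4, q_0 = 4*0 + 1 = 1.
  i=1: a_1=2, p_1 = 2*4 + 1 = 9, q_1 = 2*1 + 0 = 2.
  i=2: a_2=2, p_2 = 2*9 + 4 = 22, q_2 = 2*2 + 1 = 5.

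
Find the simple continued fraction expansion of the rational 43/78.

Run the Euclidean algorithm on 43 and 78; the successive quotients are the partial quotients a_0, a_1, ... (each step inverts the fractional part left over by the previous one):
  43 = 0*78 + 43, so a_0 = 0.
  78 = 1*43 + 35, so a_1 = 1.
  43 = 1*35 + 8, so a_2 = 1.
  35 = 4*8 + 3, so a_3 = 4.
  8 = 2*3 + 2, so a_4 = 2.
  3 = 1*2 + 1, so a_5 = 1.
  2 = 2*1 + 0, so a_6 = 2.
The remainder reaches 0 after 7 divisions, so the expansion has 7 partial quotients, read off in order.

[0; 1, 1, 4, 2, 1, 2]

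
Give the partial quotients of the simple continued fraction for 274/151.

[1; 1, 4, 2, 1, 1, 5]

Run the Euclidean algorithm on 274 and 151; the successive quotients are the partial quotients a_0, a_1, ... (each step inverts the fractional part left over by the previous one):
  274 = 1*151 + 123, so a_0 = 1.
  151 = 1*123 + 28, so a_1 = 1.
  123 = 4*28 + 11, so a_2 = 4.
  28 = 2*11 + 6, so a_3 = 2.
  11 = 1*6 + 5, so a_4 = 1.
  6 = 1*5 + 1, so a_5 = 1.
  5 = 5*1 + 0, so a_6 = 5.
The remainder reaches 0 after 7 divisions, so the expansion has 7 partial quotients, read off in order.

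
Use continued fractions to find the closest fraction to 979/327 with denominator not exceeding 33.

Expand x = 979/327 as a continued fraction with the Euclidean algorithm:
  979 = 2*327 + 325, so a_0 = 2.
  327 = 1*325 + 2, so a_1 = 1.
  325 = 162*2 + 1, so a_2 = 162.
  2 = 2*1 + 0, so a_3 = 2.
so x = [2; 1, 162, 2].
Convergents (p_i = a_i*p_{i-1} + p_{i-2}, q_i = a_i*q_{i-1} + q_{i-2} with p_{-2}=0, p_{-1}=1, q_{-2}=1, q_{-1}=0), until the denominator exceeds 33:
  i=0: a_0=2, p_0 = 2*1 + 0 = 2, q_0 = 2*0 + 1 = 1.
  i=1: a_1=1, p_1 = 1*2 + 1 = 3, q_1 = 1*1 + 0 = 1.
  i=2: a_2=162, p_2 = 162*3 + 2 = 488, q_2 = 162*1 + 1 = 163.
q_2 = 163 > 33, so the last convergent with denominator <= 33 is p_1/q_1 = 3/1.
The closest fraction with denominator <= 33 is either p_1/q_1 or the intermediate fraction (k*p_1 + p_0)/(k*q_1 + q_0) with the largest k >= 1 whose denominator stays <= 33; these approach x as k grows, and every other convergent or intermediate fraction in range is farther away.
Largest k: floor((33 - q_0)/q_1) = floor((33 - 1)/1) = 32.
That gives (32*3 + 2)/(32*1 + 1) = 98/33.
Compare the errors: |x - 3/1| = |979*1 - 3*327|/(327*1) = 2/327, and |x - 98/33| = |979*33 - 98*327|/(327*33) = 261/10791.
Cross-multiplying, 2*10791 = 21582 < 85347 = 261*327, so 2/327 is smaller: the convergent 3/1 is closer to x than 98/33.

3/1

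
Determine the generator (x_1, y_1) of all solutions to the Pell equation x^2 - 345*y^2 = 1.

(x, y) = (6761, 364)

First expand sqrt(345) as a continued fraction. With x_i = (sqrt(345) + m_i)/d_i and (m_0, d_0) = (0, 1): a_0 = floor(sqrt(345)) = 18, since 18^2 = 324 <= 345 < 361 = 19^2.
Iterate m_{i+1} = d_i*a_i - m_i, d_{i+1} = (345 - m_{i+1}^2)/d_i, a_{i+1} = floor((a_0 + m_{i+1})/d_{i+1}):
  m_1 = 1*18 - 0 = 18, d_1 = (345 - 18^2)/1 = 21/1 = 21, a_1 = floor((18 + 18)/21) = 1.
  m_2 = 21*1 - 18 = 3, d_2 = (345 - 3^2)/21 = 336/21 = 16, a_2 = floor((18 + 3)/16) = 1.
  m_3 = 16*1 - 3 = 13, d_3 = (345 - 13^2)/16 = 176/16 = 11, a_3 = floor((18 + 13)/11) = 2.
  m_4 = 11*2 - 13 = 9, d_4 = (345 - 9^2)/11 = 264/11 = 24, a_4 = floor((18 + 9)/24) = 1.
  m_5 = 24*1 - 9 = 15, d_5 = (345 - 15^2)/24 = 120/24 = 5, a_5 = floor((18 + 15)/5) = 6.
  m_6 = 5*6 - 15 = 15, d_6 = (345 - 15^2)/5 = 120/5 = 24, a_6 = floor((18 + 15)/24) = 1.
  m_7 = 24*1 - 15 = 9, d_7 = (345 - 9^2)/24 = 264/24 = 11, a_7 = floor((18 + 9)/11) = 2.
  m_8 = 11*2 - 9 = 13, d_8 = (345 - 13^2)/11 = 176/11 = 16, a_8 = floor((18 + 13)/16) = 1.
  m_9 = 16*1 - 13 = 3, d_9 = (345 - 3^2)/16 = 336/16 = 21, a_9 = floor((18 + 3)/21) = 1.
  m_10 = 21*1 - 3 = 18, d_10 = (345 - 18^2)/21 = 21/21 = 1, a_10 = floor((18 + 18)/1) = 36.
  m_11 = 1*36 - 18 = 18, d_11 = (345 - 18^2)/1 = 21/1 = 21: (m_11, d_11) = (m_1, d_1) = (18, 21), so from here the quotients repeat a_1, ..., a_10; the period length is 10.
So sqrt(345) = [18; (1, 1, 2, 1, 6, 1, 2, 1, 1, 36)] with period length k = 10.
k is even, so the fundamental solution of x^2 - 345y^2 = 1 is (p_{k-1}, q_{k-1}) = (p_9, q_9); compute convergents through index 9.
Convergents (p_i = a_i*p_{i-1} + p_{i-2}, q_i = a_i*q_{i-1} + q_{i-2} with p_{-2}=0, p_{-1}=1, q_{-2}=1, q_{-1}=0):
  i=0: a_0=18, p_0 = 18*1 + 0 = 18, q_0 = 18*0 + 1 = 1.
  i=1: a_1=1, p_1 = 1*18 + 1 = 19, q_1 = 1*1 + 0 = 1.
  i=2: a_2=1, p_2 = 1*19 + 18 = 37, q_2 = 1*1 + 1 = 2.
  i=3: a_3=2, p_3 = 2*37 + 19 = 93, q_3 = 2*2 + 1 = 5.
  i=4: a_4=1, p_4 = 1*93 + 37 = 130, q_4 = 1*5 + 2 = 7.
  i=5: a_5=6, p_5 = 6*130 + 93 = 873, q_5 = 6*7 + 5 = 47.
  i=6: a_6=1, p_6 = 1*873 + 130 = 1003, q_6 = 1*47 + 7 = 54.
  i=7: a_7=2, p_7 = 2*1003 + 873 = 2879, q_7 = 2*54 + 47 = 155.
  i=8: a_8=1, p_8 = 1*2879 + 1003 = 3882, q_8 = 1*155 + 54 = 209.
  i=9: a_9=1, p_9 = 1*3882 + 2879 = 6761, q_9 = 1*209 + 155 = 364.
Check: 6761^2 - 345*364^2 = 45711121 - 45711120 = 1, so (x, y) = (6761, 364) solves the equation, and by the theorem it is the least positive solution.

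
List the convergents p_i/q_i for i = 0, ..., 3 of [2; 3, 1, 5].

Using the convergent recurrence p_i = a_i*p_{i-1} + p_{i-2}, q_i = a_i*q_{i-1} + q_{i-2} with p_{-2}=0, p_{-1}=1, q_{-2}=1, q_{-1}=0:
  i=0: a_0=2, p_0 = 2*1 + 0 = 2, q_0 = 2*0 + 1 = 1.
  i=1: a_1=3, p_1 = 3*2 + 1 = 7, q_1 = 3*1 + 0 = 3.
  i=2: a_2=1, p_2 = 1*7 + 2 = 9, q_2 = 1*3 + 1 = 4.
  i=3: a_3=5, p_3 = 5*9 + 7 = 52, q_3 = 5*4 + 3 = 23.

2/1, 7/3, 9/4, 52/23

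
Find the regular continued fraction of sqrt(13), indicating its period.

Write x_i = (sqrt(13) + m_i)/d_i with (m_0, d_0) = (0, 1). a_0 = floor(sqrt(13)) = 3, since 3^2 = 9 <= 13 < 16 = 4^2.
Iterate m_{i+1} = d_i*a_i - m_i, d_{i+1} = (13 - m_{i+1}^2)/d_i, a_{i+1} = floor((a_0 + m_{i+1})/d_{i+1}):
  m_1 = 1*3 - 0 = 3, d_1 = (13 - 3^2)/1 = 4/1 = 4, a_1 = floor((3 + 3)/4) = 1.
  m_2 = 4*1 - 3 = 1, d_2 = (13 - 1^2)/4 = 12/4 = 3, a_2 = floor((3 + 1)/3) = 1.
  m_3 = 3*1 - 1 = 2, d_3 = (13 - 2^2)/3 = 9/3 = 3, a_3 = floor((3 + 2)/3) = 1.
  m_4 = 3*1 - 2 = 1, d_4 = (13 - 1^2)/3 = 12/3 = 4, a_4 = floor((3 + 1)/4) = 1.
  m_5 = 4*1 - 1 = 3, d_5 = (13 - 3^2)/4 = 4/4 = 1, a_5 = floor((3 + 3)/1) = 6.
  m_6 = 1*6 - 3 = 3, d_6 = (13 - 3^2)/1 = 4/1 = 4: (m_6, d_6) = (m_1, d_1) = (3, 4), so from here the quotients repeat a_1, ..., a_5; the period length is 5.
Hence the expansion of sqrt(13) is a_0 = 3 followed by the repeating block 1, 1, 1, 1, 6 (period 5).

[3; (1, 1, 1, 1, 6)]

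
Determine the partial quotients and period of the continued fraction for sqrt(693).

[26; (3, 12, 1, 4, 1, 12, 3, 52)]

Write x_i = (sqrt(693) + m_i)/d_i with (m_0, d_0) = (0, 1). a_0 = floor(sqrt(693)) = 26, since 26^2 = 676 <= 693 < 729 = 27^2.
Iterate m_{i+1} = d_i*a_i - m_i, d_{i+1} = (693 - m_{i+1}^2)/d_i, a_{i+1} = floor((a_0 + m_{i+1})/d_{i+1}):
  m_1 = 1*26 - 0 = 26, d_1 = (693 - 26^2)/1 = 17/1 = 17, a_1 = floor((26 + 26)/17) = 3.
  m_2 = 17*3 - 26 = 25, d_2 = (693 - 25^2)/17 = 68/17 = 4, a_2 = floor((26 + 25)/4) = 12.
  m_3 = 4*12 - 25 = 23, d_3 = (693 - 23^2)/4 = 164/4 = 41, a_3 = floor((26 + 23)/41) = 1.
  m_4 = 41*1 - 23 = 18, d_4 = (693 - 18^2)/41 = 369/41 = 9, a_4 = floor((26 + 18)/9) = 4.
  m_5 = 9*4 - 18 = 18, d_5 = (693 - 18^2)/9 = 369/9 = 41, a_5 = floor((26 + 18)/41) = 1.
  m_6 = 41*1 - 18 = 23, d_6 = (693 - 23^2)/41 = 164/41 = 4, a_6 = floor((26 + 23)/4) = 12.
  m_7 = 4*12 - 23 = 25, d_7 = (693 - 25^2)/4 = 68/4 = 17, a_7 = floor((26 + 25)/17) = 3.
  m_8 = 17*3 - 25 = 26, d_8 = (693 - 26^2)/17 = 17/17 = 1, a_8 = floor((26 + 26)/1) = 52.
  m_9 = 1*52 - 26 = 26, d_9 = (693 - 26^2)/1 = 17/1 = 17: (m_9, d_9) = (m_1, d_1) = (26, 17), so from here the quotients repeat a_1, ..., a_8; the period length is 8.
Hence the expansion of sqrt(693) is a_0 = 26 followed by the repeating block 3, 12, 1, 4, 1, 12, 3, 52 (period 8).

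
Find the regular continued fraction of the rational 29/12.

[2; 2, 2, 2]

Run the Euclidean algorithm on 29 and 12; the successive quotients are the partial quotients a_0, a_1, ... (each step inverts the fractional part left over by the previous one):
  29 = 2*12 + 5, so a_0 = 2.
  12 = 2*5 + 2, so a_1 = 2.
  5 = 2*2 + 1, so a_2 = 2.
  2 = 2*1 + 0, so a_3 = 2.
The remainder reaches 0 after 4 divisions, so the expansion has 4 partial quotients, read off in order.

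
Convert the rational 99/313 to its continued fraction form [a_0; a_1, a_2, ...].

Run the Euclidean algorithm on 99 and 313; the successive quotients are the partial quotients a_0, a_1, ... (each step inverts the fractional part left over by the previous one):
  99 = 0*313 + 99, so a_0 = 0.
  313 = 3*99 + 16, so a_1 = 3.
  99 = 6*16 + 3, so a_2 = 6.
  16 = 5*3 + 1, so a_3 = 5.
  3 = 3*1 + 0, so a_4 = 3.
The remainder reaches 0 after 5 divisions, so the expansion has 5 partial quotients, read off in order.

[0; 3, 6, 5, 3]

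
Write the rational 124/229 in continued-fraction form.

Run the Euclidean algorithm on 124 and 229; the successive quotients are the partial quotients a_0, a_1, ... (each step inverts the fractional part left over by the previous one):
  124 = 0*229 + 124, so a_0 = 0.
  229 = 1*124 + 105, so a_1 = 1.
  124 = 1*105 + 19, so a_2 = 1.
  105 = 5*19 + 10, so a_3 = 5.
  19 = 1*10 + 9, so a_4 = 1.
  10 = 1*9 + 1, so a_5 = 1.
  9 = 9*1 + 0, so a_6 = 9.
The remainder reaches 0 after 7 divisions, so the expansion has 7 partial quotients, read off in order.

[0; 1, 1, 5, 1, 1, 9]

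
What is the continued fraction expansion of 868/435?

[1; 1, 216, 2]

Run the Euclidean algorithm on 868 and 435; the successive quotients are the partial quotients a_0, a_1, ... (each step inverts the fractional part left over by the previous one):
  868 = 1*435 + 433, so a_0 = 1.
  435 = 1*433 + 2, so a_1 = 1.
  433 = 216*2 + 1, so a_2 = 216.
  2 = 2*1 + 0, so a_3 = 2.
The remainder reaches 0 after 4 divisions, so the expansion has 4 partial quotients, read off in order.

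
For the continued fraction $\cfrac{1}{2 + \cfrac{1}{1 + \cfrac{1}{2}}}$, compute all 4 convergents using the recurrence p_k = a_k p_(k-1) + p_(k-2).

Using the convergent recurrence p_i = a_i*p_{i-1} + p_{i-2}, q_i = a_i*q_{i-1} + q_{i-2} with p_{-2}=0, p_{-1}=1, q_{-2}=1, q_{-1}=0:
  i=0: a_0=0, p_0 = 0*1 + 0 = 0, q_0 = 0*0 + 1 = 1.
  i=1: a_1=2, p_1 = 2*0 + 1 = 1, q_1 = 2*1 + 0 = 2.
  i=2: a_2=1, p_2 = 1*1 + 0 = 1, q_2 = 1*2 + 1 = 3.
  i=3: a_3=2, p_3 = 2*1 + 1 = 3, q_3 = 2*3 + 2 = 8.

0/1, 1/2, 1/3, 3/8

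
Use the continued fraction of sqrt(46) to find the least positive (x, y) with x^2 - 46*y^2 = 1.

First expand sqrt(46) as a continued fraction. With x_i = (sqrt(46) + m_i)/d_i and (m_0, d_0) = (0, 1): a_0 = floor(sqrt(46)) = 6, since 6^2 = 36 <= 46 < 49 = 7^2.
Iterate m_{i+1} = d_i*a_i - m_i, d_{i+1} = (46 - m_{i+1}^2)/d_i, a_{i+1} = floor((a_0 + m_{i+1})/d_{i+1}):
  m_1 = 1*6 - 0 = 6, d_1 = (46 - 6^2)/1 = 10/1 = 10, a_1 = floor((6 + 6)/10) = 1.
  m_2 = 10*1 - 6 = 4, d_2 = (46 - 4^2)/10 = 30/10 = 3, a_2 = floor((6 + 4)/3) = 3.
  m_3 = 3*3 - 4 = 5, d_3 = (46 - 5^2)/3 = 21/3 = 7, a_3 = floor((6 + 5)/7) = 1.
  m_4 = 7*1 - 5 = 2, d_4 = (46 - 2^2)/7 = 42/7 = 6, a_4 = floor((6 + 2)/6) = 1.
  m_5 = 6*1 - 2 = 4, d_5 = (46 - 4^2)/6 = 30/6 = 5, a_5 = floor((6 + 4)/5) = 2.
  m_6 = 5*2 - 4 = 6, d_6 = (46 - 6^2)/5 = 10/5 = 2, a_6 = floor((6 + 6)/2) = 6.
  m_7 = 2*6 - 6 = 6, d_7 = (46 - 6^2)/2 = 10/2 = 5, a_7 = floor((6 + 6)/5) = 2.
  m_8 = 5*2 - 6 = 4, d_8 = (46 - 4^2)/5 = 30/5 = 6, a_8 = floor((6 + 4)/6) = 1.
  m_9 = 6*1 - 4 = 2, d_9 = (46 - 2^2)/6 = 42/6 = 7, a_9 = floor((6 + 2)/7) = 1.
  m_10 = 7*1 - 2 = 5, d_10 = (46 - 5^2)/7 = 21/7 = 3, a_10 = floor((6 + 5)/3) = 3.
  m_11 = 3*3 - 5 = 4, d_11 = (46 - 4^2)/3 = 30/3 = 10, a_11 = floor((6 + 4)/10) = 1.
  m_12 = 10*1 - 4 = 6, d_12 = (46 - 6^2)/10 = 10/10 = 1, a_12 = floor((6 + 6)/1) = 12.
  m_13 = 1*12 - 6 = 6, d_13 = (46 - 6^2)/1 = 10/1 = 10: (m_13, d_13) = (m_1, d_1) = (6, 10), so from here the quotients repeat a_1, ..., a_12; the period length is 12.
So sqrt(46) = [6; (1, 3, 1, 1, 2, 6, 2, 1, 1, 3, 1, 12)] with period length k = 12.
k is even, so the fundamental solution of x^2 - 46y^2 = 1 is (p_{k-1}, q_{k-1}) = (p_11, q_11); compute convergents through index 11.
Convergents (p_i = a_i*p_{i-1} + p_{i-2}, q_i = a_i*q_{i-1} + q_{i-2} with p_{-2}=0, p_{-1}=1, q_{-2}=1, q_{-1}=0):
  i=0: a_0=6, p_0 = 6*1 + 0 = 6, q_0 = 6*0 + 1 = 1.
  i=1: a_1=1, p_1 = 1*6 + 1 = 7, q_1 = 1*1 + 0 = 1.
  i=2: a_2=3, p_2 = 3*7 + 6 = 27, q_2 = 3*1 + 1 = 4.
  i=3: a_3=1, p_3 = 1*27 + 7 = 34, q_3 = 1*4 + 1 = 5.
  i=4: a_4=1, p_4 = 1*34 + 27 = 61, q_4 = 1*5 + 4 = 9.
  i=5: a_5=2, p_5 = 2*61 + 34 = 156, q_5 = 2*9 + 5 = 23.
  i=6: a_6=6, p_6 = 6*156 + 61 = 997, q_6 = 6*23 + 9 = 147.
  i=7: a_7=2, p_7 = 2*997 + 156 = 2150, q_7 = 2*147 + 23 = 317.
  i=8: a_8=1, p_8 = 1*2150 + 997 = 3147, q_8 = 1*317 + 147 = 464.
  i=9: a_9=1, p_9 = 1*3147 + 2150 = 5297, q_9 = 1*464 + 317 = 781.
  i=10: a_10=3, p_10 = 3*5297 + 3147 = 19038, q_10 = 3*781 + 464 = 2807.
  i=11: a_11=1, p_11 = 1*19038 + 5297 = 24335, q_11 = 1*2807 + 781 = 3588.
Check: 24335^2 - 46*3588^2 = 592192225 - 592192224 = 1, so (x, y) = (24335, 3588) solves the equation, and by the theorem it is the least positive solution.

(x, y) = (24335, 3588)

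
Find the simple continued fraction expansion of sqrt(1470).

Write x_i = (sqrt(1470) + m_i)/d_i with (m_0, d_0) = (0, 1). a_0 = floor(sqrt(1470)) = 38, since 38^2 = 1444 <= 1470 < 1521 = 39^2.
Iterate m_{i+1} = d_i*a_i - m_i, d_{i+1} = (1470 - m_{i+1}^2)/d_i, a_{i+1} = floor((a_0 + m_{i+1})/d_{i+1}):
  m_1 = 1*38 - 0 = 38, d_1 = (1470 - 38^2)/1 = 26/1 = 26, a_1 = floor((38 + 38)/26) = 2.
  m_2 = 26*2 - 38 = 14, d_2 = (1470 - 14^2)/26 = 1274/26 = 49, a_2 = floor((38 + 14)/49) = 1.
  m_3 = 49*1 - 14 = 35, d_3 = (1470 - 35^2)/49 = 245/49 = 5, a_3 = floor((38 + 35)/5) = 14.
  m_4 = 5*14 - 35 = 35, d_4 = (1470 - 35^2)/5 = 245/5 = 49, a_4 = floor((38 + 35)/49) = 1.
  m_5 = 49*1 - 35 = 14, d_5 = (1470 - 14^2)/49 = 1274/49 = 26, a_5 = floor((38 + 14)/26) = 2.
  m_6 = 26*2 - 14 = 38, d_6 = (1470 - 38^2)/26 = 26/26 = 1, a_6 = floor((38 + 38)/1) = 76.
  m_7 = 1*76 - 38 = 38, d_7 = (1470 - 38^2)/1 = 26/1 = 26: (m_7, d_7) = (m_1, d_1) = (38, 26), so from here the quotients repeat a_1, ..., a_6; the period length is 6.
Hence the expansion of sqrt(1470) is a_0 = 38 followed by the repeating block 2, 1, 14, 1, 2, 76 (period 6).

[38; (2, 1, 14, 1, 2, 76)]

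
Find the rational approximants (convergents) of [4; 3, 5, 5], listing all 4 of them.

4/1, 13/3, 69/16, 358/83

Using the convergent recurrence p_i = a_i*p_{i-1} + p_{i-2}, q_i = a_i*q_{i-1} + q_{i-2} with p_{-2}=0, p_{-1}=1, q_{-2}=1, q_{-1}=0:
  i=0: a_0=4, p_0 = 4*1 + 0 = 4, q_0 = 4*0 + 1 = 1.
  i=1: a_1=3, p_1 = 3*4 + 1 = 13, q_1 = 3*1 + 0 = 3.
  i=2: a_2=5, p_2 = 5*13 + 4 = 69, q_2 = 5*3 + 1 = 16.
  i=3: a_3=5, p_3 = 5*69 + 13 = 358, q_3 = 5*16 + 3 = 83.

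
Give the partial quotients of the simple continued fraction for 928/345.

Run the Euclidean algorithm on 928 and 345; the successive quotients are the partial quotients a_0, a_1, ... (each step inverts the fractional part left over by the previous one):
  928 = 2*345 + 238, so a_0 = 2.
  345 = 1*238 + 107, so a_1 = 1.
  238 = 2*107 + 24, so a_2 = 2.
  107 = 4*24 + 11, so a_3 = 4.
  24 = 2*11 + 2, so a_4 = 2.
  11 = 5*2 + 1, so a_5 = 5.
  2 = 2*1 + 0, so a_6 = 2.
The remainder reaches 0 after 7 divisions, so the expansion has 7 partial quotients, read off in order.

[2; 1, 2, 4, 2, 5, 2]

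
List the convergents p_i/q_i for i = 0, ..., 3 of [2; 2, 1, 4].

2/1, 5/2, 7/3, 33/14

Using the convergent recurrence p_i = a_i*p_{i-1} + p_{i-2}, q_i = a_i*q_{i-1} + q_{i-2} with p_{-2}=0, p_{-1}=1, q_{-2}=1, q_{-1}=0:
  i=0: a_0=2, p_0 = 2*1 + 0 = 2, q_0 = 2*0 + 1 = 1.
  i=1: a_1=2, p_1 = 2*2 + 1 = 5, q_1 = 2*1 + 0 = 2.
  i=2: a_2=1, p_2 = 1*5 + 2 = 7, q_2 = 1*2 + 1 = 3.
  i=3: a_3=4, p_3 = 4*7 + 5 = 33, q_3 = 4*3 + 2 = 14.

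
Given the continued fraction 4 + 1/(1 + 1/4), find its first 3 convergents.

Using the convergent recurrence p_i = a_i*p_{i-1} + p_{i-2}, q_i = a_i*q_{i-1} + q_{i-2} with p_{-2}=0, p_{-1}=1, q_{-2}=1, q_{-1}=0:
  i=0: a_0=4, p_0 = 4*1 + 0 = 4, q_0 = 4*0 + 1 = 1.
  i=1: a_1=1, p_1 = 1*4 + 1 = 5, q_1 = 1*1 + 0 = 1.
  i=2: a_2=4, p_2 = 4*5 + 4 = 24, q_2 = 4*1 + 1 = 5.

4/1, 5/1, 24/5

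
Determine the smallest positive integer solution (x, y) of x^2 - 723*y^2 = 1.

(x, y) = (242, 9)

First expand sqrt(723) as a continued fraction. With x_i = (sqrt(723) + m_i)/d_i and (m_0, d_0) = (0, 1): a_0 = floor(sqrt(723)) = 26, since 26^2 = 676 <= 723 < 729 = 27^2.
Iterate m_{i+1} = d_i*a_i - m_i, d_{i+1} = (723 - m_{i+1}^2)/d_i, a_{i+1} = floor((a_0 + m_{i+1})/d_{i+1}):
  m_1 = 1*26 - 0 = 26, d_1 = (723 - 26^2)/1 = 47/1 = 47, a_1 = floor((26 + 26)/47) = 1.
  m_2 = 47*1 - 26 = 21, d_2 = (723 - 21^2)/47 = 282/47 = 6, a_2 = floor((26 + 21)/6) = 7.
  m_3 = 6*7 - 21 = 21, d_3 = (723 - 21^2)/6 = 282/6 = 47, a_3 = floor((26 + 21)/47) = 1.
  m_4 = 47*1 - 21 = 26, d_4 = (723 - 26^2)/47 = 47/47 = 1, a_4 = floor((26 + 26)/1) = 52.
  m_5 = 1*52 - 26 = 26, d_5 = (723 - 26^2)/1 = 47/1 = 47: (m_5, d_5) = (m_1, d_1) = (26, 47), so from here the quotients repeat a_1, ..., a_4; the period length is 4.
So sqrt(723) = [26; (1, 7, 1, 52)] with period length k = 4.
k is even, so the fundamental solution of x^2 - 723y^2 = 1 is (p_{k-1}, q_{k-1}) = (p_3, q_3); compute convergents through index 3.
Convergents (p_i = a_i*p_{i-1} + p_{i-2}, q_i = a_i*q_{i-1} + q_{i-2} with p_{-2}=0, p_{-1}=1, q_{-2}=1, q_{-1}=0):
  i=0: a_0=26, p_0 = 26*1 + 0 = 26, q_0 = 26*0 + 1 = 1.
  i=1: a_1=1, p_1 = 1*26 + 1 = 27, q_1 = 1*1 + 0 = 1.
  i=2: a_2=7, p_2 = 7*27 + 26 = 215, q_2 = 7*1 + 1 = 8.
  i=3: a_3=1, p_3 = 1*215 + 27 = 242, q_3 = 1*8 + 1 = 9.
Check: 242^2 - 723*9^2 = 58564 - 58563 = 1, so (x, y) = (242, 9) solves the equation, and by the theorem it is the least positive solution.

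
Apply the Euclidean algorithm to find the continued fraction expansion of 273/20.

[13; 1, 1, 1, 6]

Run the Euclidean algorithm on 273 and 20; the successive quotients are the partial quotients a_0, a_1, ... (each step inverts the fractional part left over by the previous one):
  273 = 13*20 + 13, so a_0 = 13.
  20 = 1*13 + 7, so a_1 = 1.
  13 = 1*7 + 6, so a_2 = 1.
  7 = 1*6 + 1, so a_3 = 1.
  6 = 6*1 + 0, so a_4 = 6.
The remainder reaches 0 after 5 divisions, so the expansion has 5 partial quotients, read off in order.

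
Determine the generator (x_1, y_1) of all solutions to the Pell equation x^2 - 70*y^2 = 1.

(x, y) = (251, 30)

First expand sqrt(70) as a continued fraction. With x_i = (sqrt(70) + m_i)/d_i and (m_0, d_0) = (0, 1): a_0 = floor(sqrt(70)) = 8, since 8^2 = 64 <= 70 < 81 = 9^2.
Iterate m_{i+1} = d_i*a_i - m_i, d_{i+1} = (70 - m_{i+1}^2)/d_i, a_{i+1} = floor((a_0 + m_{i+1})/d_{i+1}):
  m_1 = 1*8 - 0 = 8, d_1 = (70 - 8^2)/1 = 6/1 = 6, a_1 = floor((8 + 8)/6) = 2.
  m_2 = 6*2 - 8 = 4, d_2 = (70 - 4^2)/6 = 54/6 = 9, a_2 = floor((8 + 4)/9) = 1.
  m_3 = 9*1 - 4 = 5, d_3 = (70 - 5^2)/9 = 45/9 = 5, a_3 = floor((8 + 5)/5) = 2.
  m_4 = 5*2 - 5 = 5, d_4 = (70 - 5^2)/5 = 45/5 = 9, a_4 = floor((8 + 5)/9) = 1.
  m_5 = 9*1 - 5 = 4, d_5 = (70 - 4^2)/9 = 54/9 = 6, a_5 = floor((8 + 4)/6) = 2.
  m_6 = 6*2 - 4 = 8, d_6 = (70 - 8^2)/6 = 6/6 = 1, a_6 = floor((8 + 8)/1) = 16.
  m_7 = 1*16 - 8 = 8, d_7 = (70 - 8^2)/1 = 6/1 = 6: (m_7, d_7) = (m_1, d_1) = (8, 6), so from here the quotients repeat a_1, ..., a_6; the period length is 6.
So sqrt(70) = [8; (2, 1, 2, 1, 2, 16)] with period length k = 6.
k is even, so the fundamental solution of x^2 - 70y^2 = 1 is (p_{k-1}, q_{k-1}) = (p_5, q_5); compute convergents through index 5.
Convergents (p_i = a_i*p_{i-1} + p_{i-2}, q_i = a_i*q_{i-1} + q_{i-2} with p_{-2}=0, p_{-1}=1, q_{-2}=1, q_{-1}=0):
  i=0: a_0=8, p_0 = 8*1 + 0 = 8, q_0 = 8*0 + 1 = 1.
  i=1: a_1=2, p_1 = 2*8 + 1 = 17, q_1 = 2*1 + 0 = 2.
  i=2: a_2=1, p_2 = 1*17 + 8 = 25, q_2 = 1*2 + 1 = 3.
  i=3: a_3=2, p_3 = 2*25 + 17 = 67, q_3 = 2*3 + 2 = 8.
  i=4: a_4=1, p_4 = 1*67 + 25 = 92, q_4 = 1*8 + 3 = 11.
  i=5: a_5=2, p_5 = 2*92 + 67 = 251, q_5 = 2*11 + 8 = 30.
Check: 251^2 - 70*30^2 = 63001 - 63000 = 1, so (x, y) = (251, 30) solves the equation, and by the theorem it is the least positive solution.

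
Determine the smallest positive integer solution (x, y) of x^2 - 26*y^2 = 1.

First expand sqrt(26) as a continued fraction. With x_i = (sqrt(26) + m_i)/d_i and (m_0, d_0) = (0, 1): a_0 = floor(sqrt(26)) = 5, since 5^2 = 25 <= 26 < 36 = 6^2.
Iterate m_{i+1} = d_i*a_i - m_i, d_{i+1} = (26 - m_{i+1}^2)/d_i, a_{i+1} = floor((a_0 + m_{i+1})/d_{i+1}):
  m_1 = 1*5 - 0 = 5, d_1 = (26 - 5^2)/1 = 1/1 = 1, a_1 = floor((5 + 5)/1) = 10.
  m_2 = 1*10 - 5 = 5, d_2 = (26 - 5^2)/1 = 1/1 = 1: (m_2, d_2) = (m_1, d_1) = (5, 1), so from here the quotient a_1 repeats; the period length is 1.
So sqrt(26) = [5; (10)] with period length k = 1.
k is odd, so (p_{k-1}, q_{k-1}) only solves x^2 - 26y^2 = -1 and the fundamental solution of x^2 - 26y^2 = 1 is (p_{2k-1}, q_{2k-1}) = (p_1, q_1); compute convergents through index 1, running through the period twice.
Convergents (p_i = a_i*p_{i-1} + p_{i-2}, q_i = a_i*q_{i-1} + q_{i-2} with p_{-2}=0, p_{-1}=1, q_{-2}=1, q_{-1}=0):
  i=0: a_0=5, p_0 = 5*1 + 0 = 5, q_0 = 5*0 + 1 = 1.
  i=1: a_1=10, p_1 = 10*5 + 1 = 51, q_1 = 10*1 + 0 = 10.
Indeed p_0^2 - 26*q_0^2 = 25 - 26 = -1, not +1.
Check: 51^2 - 26*10^2 = 2601 - 2600 = 1, so (x, y) = (51, 10) solves the equation, and by the theorem it is the least positive solution.

(x, y) = (51, 10)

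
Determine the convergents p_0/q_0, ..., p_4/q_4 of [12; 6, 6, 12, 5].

Using the convergent recurrence p_i = a_i*p_{i-1} + p_{i-2}, q_i = a_i*q_{i-1} + q_{i-2} with p_{-2}=0, p_{-1}=1, q_{-2}=1, q_{-1}=0:
  i=0: a_0=12, p_0 = 12*1 + 0 = 12, q_0 = 12*0 + 1 = 1.
  i=1: a_1=6, p_1 = 6*12 + 1 = 73, q_1 = 6*1 + 0 = 6.
  i=2: a_2=6, p_2 = 6*73 + 12 = 450, q_2 = 6*6 + 1 = 37.
  i=3: a_3=12, p_3 = 12*450 + 73 = 5473, q_3 = 12*37 + 6 = 450.
  i=4: a_4=5, p_4 = 5*5473 + 450 = 27815, q_4 = 5*450 + 37 = 2287.

12/1, 73/6, 450/37, 5473/450, 27815/2287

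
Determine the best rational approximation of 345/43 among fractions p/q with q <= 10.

Expand x = 345/43 as a continued fraction with the Euclidean algorithm:
  345 = 8*43 + 1, so a_0 = 8.
  43 = 43*1 + 0, so a_1 = 43.
so x = [8; 43].
Convergents (p_i = a_i*p_{i-1} + p_{i-2}, q_i = a_i*q_{i-1} + q_{i-2} with p_{-2}=0, p_{-1}=1, q_{-2}=1, q_{-1}=0), until the denominator exceeds 10:
  i=0: a_0=8, p_0 = 8*1 + 0 = 8, q_0 = 8*0 + 1 = 1.
  i=1: a_1=43, p_1 = 43*8 + 1 = 345, q_1 = 43*1 + 0 = 43.
q_1 = 43 > 10, so the last convergent with denominator <= 10 is p_0/q_0 = 8/1.
The closest fraction with denominator <= 10 is either p_0/q_0 or the intermediate fraction (k*p_0 + p_{-1})/(k*q_0 + q_{-1}) with the largest k >= 1 whose denominator stays <= 10; these approach x as k grows, and every other convergent or intermediate fraction in range is farther away.
Largest k: floor((10 - q_{-1})/q_0) = floor((10 - 0)/1) = 10 (using the seeds p_{-1} = 1, q_{-1} = 0).
That gives (10*8 + 1)/(10*1 + 0) = 81/10.
Compare the errors: |x - 8/1| = |345*1 - 8*43|/(43*1) = 1/43, and |x - 81/10| = |345*10 - 81*43|/(43*10) = 33/430.
Cross-multiplying, 1*430 = 430 < 1419 = 33*43, so 1/43 is smaller: the convergent 8/1 is closer to x than 81/10.

8/1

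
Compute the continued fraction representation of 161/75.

[2; 6, 1, 4, 2]

Run the Euclidean algorithm on 161 and 75; the successive quotients are the partial quotients a_0, a_1, ... (each step inverts the fractional part left over by the previous one):
  161 = 2*75 + 11, so a_0 = 2.
  75 = 6*11 + 9, so a_1 = 6.
  11 = 1*9 + 2, so a_2 = 1.
  9 = 4*2 + 1, so a_3 = 4.
  2 = 2*1 + 0, so a_4 = 2.
The remainder reaches 0 after 5 divisions, so the expansion has 5 partial quotients, read off in order.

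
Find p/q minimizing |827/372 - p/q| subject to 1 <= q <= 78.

169/76

Expand x = 827/372 as a continued fraction with the Euclidean algorithm:
  827 = 2*372 + 83, so a_0 = 2.
  372 = 4*83 + 40, so a_1 = 4.
  83 = 2*40 + 3, so a_2 = 2.
  40 = 13*3 + 1, so a_3 = 13.
  3 = 3*1 + 0, so a_4 = 3.
so x = [2; 4, 2, 13, 3].
Convergents (p_i = a_i*p_{i-1} + p_{i-2}, q_i = a_i*q_{i-1} + q_{i-2} with p_{-2}=0, p_{-1}=1, q_{-2}=1, q_{-1}=0), until the denominator exceeds 78:
  i=0: a_0=2, p_0 = 2*1 + 0 = 2, q_0 = 2*0 + 1 = 1.
  i=1: a_1=4, p_1 = 4*2 + 1 = 9, q_1 = 4*1 + 0 = 4.
  i=2: a_2=2, p_2 = 2*9 + 2 = 20, q_2 = 2*4 + 1 = 9.
  i=3: a_3=13, p_3 = 13*20 + 9 = 269, q_3 = 13*9 + 4 = 121.
q_3 = 121 > 78, so the last convergent with denominator <= 78 is p_2/q_2 = 20/9.
The closest fraction with denominator <= 78 is either p_2/q_2 or the intermediate fraction (k*p_2 + p_1)/(k*q_2 + q_1) with the largest k >= 1 whose denominator stays <= 78; these approach x as k grows, and every other convergent or intermediate fraction in range is farther away.
Largest k: floor((78 - q_1)/q_2) = floor((78 - 4)/9) = 8.
That gives (8*20 + 9)/(8*9 + 4) = 169/76.
Compare the errors: |x - 20/9| = |827*9 - 20*372|/(372*9) = 3/3348, and |x - 169/76| = |827*76 - 169*372|/(372*76) = 16/28272.
Cross-multiplying, 16*3348 = 53568 < 84816 = 3*28272, so 16/28272 is smaller: the intermediate fraction 169/76 is closer to x than 20/9.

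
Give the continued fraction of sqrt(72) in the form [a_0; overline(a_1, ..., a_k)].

Write x_i = (sqrt(72) + m_i)/d_i with (m_0, d_0) = (0, 1). a_0 = floor(sqrt(72)) = 8, since 8^2 = 64 <= 72 < 81 = 9^2.
Iterate m_{i+1} = d_i*a_i - m_i, d_{i+1} = (72 - m_{i+1}^2)/d_i, a_{i+1} = floor((a_0 + m_{i+1})/d_{i+1}):
  m_1 = 1*8 - 0 = 8, d_1 = (72 - 8^2)/1 = 8/1 = 8, a_1 = floor((8 + 8)/8) = 2.
  m_2 = 8*2 - 8 = 8, d_2 = (72 - 8^2)/8 = 8/8 = 1, a_2 = floor((8 + 8)/1) = 16.
  m_3 = 1*16 - 8 = 8, d_3 = (72 - 8^2)/1 = 8/1 = 8: (m_3, d_3) = (m_1, d_1) = (8, 8), so from here the quotients repeat a_1, a_2; the period length is 2.
Hence the expansion of sqrt(72) is a_0 = 8 followed by the repeating block 2, 16 (period 2).

[8; overline(2, 16)]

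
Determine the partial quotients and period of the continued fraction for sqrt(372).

[19; (3, 2, 12, 2, 3, 38)]

Write x_i = (sqrt(372) + m_i)/d_i with (m_0, d_0) = (0, 1). a_0 = floor(sqrt(372)) = 19, since 19^2 = 361 <= 372 < 400 = 20^2.
Iterate m_{i+1} = d_i*a_i - m_i, d_{i+1} = (372 - m_{i+1}^2)/d_i, a_{i+1} = floor((a_0 + m_{i+1})/d_{i+1}):
  m_1 = 1*19 - 0 = 19, d_1 = (372 - 19^2)/1 = 11/1 = 11, a_1 = floor((19 + 19)/11) = 3.
  m_2 = 11*3 - 19 = 14, d_2 = (372 - 14^2)/11 = 176/11 = 16, a_2 = floor((19 + 14)/16) = 2.
  m_3 = 16*2 - 14 = 18, d_3 = (372 - 18^2)/16 = 48/16 = 3, a_3 = floor((19 + 18)/3) = 12.
  m_4 = 3*12 - 18 = 18, d_4 = (372 - 18^2)/3 = 48/3 = 16, a_4 = floor((19 + 18)/16) = 2.
  m_5 = 16*2 - 18 = 14, d_5 = (372 - 14^2)/16 = 176/16 = 11, a_5 = floor((19 + 14)/11) = 3.
  m_6 = 11*3 - 14 = 19, d_6 = (372 - 19^2)/11 = 11/11 = 1, a_6 = floor((19 + 19)/1) = 38.
  m_7 = 1*38 - 19 = 19, d_7 = (372 - 19^2)/1 = 11/1 = 11: (m_7, d_7) = (m_1, d_1) = (19, 11), so from here the quotients repeat a_1, ..., a_6; the period length is 6.
Hence the expansion of sqrt(372) is a_0 = 19 followed by the repeating block 3, 2, 12, 2, 3, 38 (period 6).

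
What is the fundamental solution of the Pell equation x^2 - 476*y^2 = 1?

First expand sqrt(476) as a continued fraction. With x_i = (sqrt(476) + m_i)/d_i and (m_0, d_0) = (0, 1): a_0 = floor(sqrt(476)) = 21, since 21^2 = 441 <= 476 < 484 = 22^2.
Iterate m_{i+1} = d_i*a_i - m_i, d_{i+1} = (476 - m_{i+1}^2)/d_i, a_{i+1} = floor((a_0 + m_{i+1})/d_{i+1}):
  m_1 = 1*21 - 0 = 21, d_1 = (476 - 21^2)/1 = 35/1 = 35, a_1 = floor((21 + 21)/35) = 1.
  m_2 = 35*1 - 21 = 14, d_2 = (476 - 14^2)/35 = 280/35 = 8, a_2 = floor((21 + 14)/8) = 4.
  m_3 = 8*4 - 14 = 18, d_3 = (476 - 18^2)/8 = 152/8 = 19, a_3 = floor((21 + 18)/19) = 2.
  m_4 = 19*2 - 18 = 20, d_4 = (476 - 20^2)/19 = 76/19 = 4, a_4 = floor((21 + 20)/4) = 10.
  m_5 = 4*10 - 20 = 20, d_5 = (476 - 20^2)/4 = 76/4 = 19, a_5 = floor((21 + 20)/19) = 2.
  m_6 = 19*2 - 20 = 18, d_6 = (476 - 18^2)/19 = 152/19 = 8, a_6 = floor((21 + 18)/8) = 4.
  m_7 = 8*4 - 18 = 14, d_7 = (476 - 14^2)/8 = 280/8 = 35, a_7 = floor((21 + 14)/35) = 1.
  m_8 = 35*1 - 14 = 21, d_8 = (476 - 21^2)/35 = 35/35 = 1, a_8 = floor((21 + 21)/1) = 42.
  m_9 = 1*42 - 21 = 21, d_9 = (476 - 21^2)/1 = 35/1 = 35: (m_9, d_9) = (m_1, d_1) = (21, 35), so from here the quotients repeat a_1, ..., a_8; the period length is 8.
So sqrt(476) = [21; (1, 4, 2, 10, 2, 4, 1, 42)] with period length k = 8.
k is even, so the fundamental solution of x^2 - 476y^2 = 1 is (p_{k-1}, q_{k-1}) = (p_7, q_7); compute convergents through index 7.
Convergents (p_i = a_i*p_{i-1} + p_{i-2}, q_i = a_i*q_{i-1} + q_{i-2} with p_{-2}=0, p_{-1}=1, q_{-2}=1, q_{-1}=0):
  i=0: a_0=21, p_0 = 21*1 + 0 = 21, q_0 = 21*0 + 1 = 1.
  i=1: a_1=1, p_1 = 1*21 + 1 = 22, q_1 = 1*1 + 0 = 1.
  i=2: a_2=4, p_2 = 4*22 + 21 = 109, q_2 = 4*1 + 1 = 5.
  i=3: a_3=2, p_3 = 2*109 + 22 = 240, q_3 = 2*5 + 1 = 11.
  i=4: a_4=10, p_4 = 10*240 + 109 = 2509, q_4 = 10*11 + 5 = 115.
  i=5: a_5=2, p_5 = 2*2509 + 240 = 5258, q_5 = 2*115 + 11 = 241.
  i=6: a_6=4, p_6 = 4*5258 + 2509 = 23541, q_6 = 4*241 + 115 = 1079.
  i=7: a_7=1, p_7 = 1*23541 + 5258 = 28799, q_7 = 1*1079 + 241 = 1320.
Check: 28799^2 - 476*1320^2 = 829382401 - 829382400 = 1, so (x, y) = (28799, 1320) solves the equation, and by the theorem it is the least positive solution.

(x, y) = (28799, 1320)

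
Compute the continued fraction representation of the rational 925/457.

Run the Euclidean algorithm on 925 and 457; the successive quotients are the partial quotients a_0, a_1, ... (each step inverts the fractional part left over by the previous one):
  925 = 2*457 + 11, so a_0 = 2.
  457 = 41*11 + 6, so a_1 = 41.
  11 = 1*6 + 5, so a_2 = 1.
  6 = 1*5 + 1, so a_3 = 1.
  5 = 5*1 + 0, so a_4 = 5.
The remainder reaches 0 after 5 divisions, so the expansion has 5 partial quotients, read off in order.

[2; 41, 1, 1, 5]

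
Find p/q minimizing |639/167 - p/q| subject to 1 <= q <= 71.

88/23

Expand x = 639/167 as a continued fraction with the Euclidean algorithm:
  639 = 3*167 + 138, so a_0 = 3.
  167 = 1*138 + 29, so a_1 = 1.
  138 = 4*29 + 22, so a_2 = 4.
  29 = 1*22 + 7, so a_3 = 1.
  22 = 3*7 + 1, so a_4 = 3.
  7 = 7*1 + 0, so a_5 = 7.
so x = [3; 1, 4, 1, 3, 7].
Convergents (p_i = a_i*p_{i-1} + p_{i-2}, q_i = a_i*q_{i-1} + q_{i-2} with p_{-2}=0, p_{-1}=1, q_{-2}=1, q_{-1}=0), until the denominator exceeds 71:
  i=0: a_0=3, p_0 = 3*1 + 0 = 3, q_0 = 3*0 + 1 = 1.
  i=1: a_1=1, p_1 = 1*3 + 1 = 4, q_1 = 1*1 + 0 = 1.
  i=2: a_2=4, p_2 = 4*4 + 3 = 19, q_2 = 4*1 + 1 = 5.
  i=3: a_3=1, p_3 = 1*19 + 4 = 23, q_3 = 1*5 + 1 = 6.
  i=4: a_4=3, p_4 = 3*23 + 19 = 88, q_4 = 3*6 + 5 = 23.
  i=5: a_5=7, p_5 = 7*88 + 23 = 639, q_5 = 7*23 + 6 = 167.
q_5 = 167 > 71, so the last convergent with denominator <= 71 is p_4/q_4 = 88/23.
The closest fraction with denominator <= 71 is either p_4/q_4 or the intermediate fraction (k*p_4 + p_3)/(k*q_4 + q_3) with the largest k >= 1 whose denominator stays <= 71; these approach x as k grows, and every other convergent or intermediate fraction in range is farther away.
Largest k: floor((71 - q_3)/q_4) = floor((71 - 6)/23) = 2.
That gives (2*88 + 23)/(2*23 + 6) = 199/52.
Compare the errors: |x - 88/23| = |639*23 - 88*167|/(167*23) = 1/3841, and |x - 199/52| = |639*52 - 199*167|/(167*52) = 5/8684.
Cross-multiplying, 1*8684 = 8684 < 19205 = 5*3841, so 1/3841 is smaller: the convergent 88/23 is closer to x than 199/52.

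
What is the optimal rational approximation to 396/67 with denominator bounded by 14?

Expand x = 396/67 as a continued fraction with the Euclidean algorithm:
  396 = 5*67 + 61, so a_0 = 5.
  67 = 1*61 + 6, so a_1 = 1.
  61 = 10*6 + 1, so a_2 = 10.
  6 = 6*1 + 0, so a_3 = 6.
so x = [5; 1, 10, 6].
Convergents (p_i = a_i*p_{i-1} + p_{i-2}, q_i = a_i*q_{i-1} + q_{i-2} with p_{-2}=0, p_{-1}=1, q_{-2}=1, q_{-1}=0), until the denominator exceeds 14:
  i=0: a_0=5, p_0 = 5*1 + 0 = 5, q_0 = 5*0 + 1 = 1.
  i=1: a_1=1, p_1 = 1*5 + 1 = 6, q_1 = 1*1 + 0 = 1.
  i=2: a_2=10, p_2 = 10*6 + 5 = 65, q_2 = 10*1 + 1 = 11.
  i=3: a_3=6, p_3 = 6*65 + 6 = 396, q_3 = 6*11 + 1 = 67.
q_3 = 67 > 14, so the last convergent with denominator <= 14 is p_2/q_2 = 65/11.
The closest fraction with denominator <= 14 is either p_2/q_2 or the intermediate fraction (k*p_2 + p_1)/(k*q_2 + q_1) with the largest k >= 1 whose denominator stays <= 14; these approach x as k grows, and every other convergent or intermediate fraction in range is farther away.
Largest k: floor((14 - q_1)/q_2) = floor((14 - 1)/11) = 1.
That gives (1*65 + 6)/(1*11 + 1) = 71/12.
Compare the errors: |x - 65/11| = |396*11 - 65*67|/(67*11) = 1/737, and |x - 71/12| = |396*12 - 71*67|/(67*12) = 5/804.
Cross-multiplying, 1*804 = 804 < 3685 = 5*737, so 1/737 is smaller: the convergent 65/11 is closer to x than 71/12.

65/11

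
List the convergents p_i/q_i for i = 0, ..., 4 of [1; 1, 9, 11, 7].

Using the convergent recurrence p_i = a_i*p_{i-1} + p_{i-2}, q_i = a_i*q_{i-1} + q_{i-2} with p_{-2}=0, p_{-1}=1, q_{-2}=1, q_{-1}=0:
  i=0: a_0=1, p_0 = 1*1 + 0 = 1, q_0 = 1*0 + 1 = 1.
  i=1: a_1=1, p_1 = 1*1 + 1 = 2, q_1 = 1*1 + 0 = 1.
  i=2: a_2=9, p_2 = 9*2 + 1 = 19, q_2 = 9*1 + 1 = 10.
  i=3: a_3=11, p_3 = 11*19 + 2 = 211, q_3 = 11*10 + 1 = 111.
  i=4: a_4=7, p_4 = 7*211 + 19 = 1496, q_4 = 7*111 + 10 = 787.

1/1, 2/1, 19/10, 211/111, 1496/787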